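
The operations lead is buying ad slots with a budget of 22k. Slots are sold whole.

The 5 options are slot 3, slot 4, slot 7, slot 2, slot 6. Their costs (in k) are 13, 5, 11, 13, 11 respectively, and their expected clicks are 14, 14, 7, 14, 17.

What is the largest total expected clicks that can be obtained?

This is a 0-1 knapsack instance.
slot 4 + slot 2: cost 5 + 13 = 18 ≤ 22, expected clicks 14 + 14 = 28.
slot 3 + slot 4: cost 13 + 5 = 18 ≤ 22, expected clicks 14 + 14 = 28.
slot 4 + slot 6: cost 5 + 11 = 16 ≤ 22, expected clicks 14 + 17 = 31.
Best is slot 4 and slot 6 with total expected clicks 31.

31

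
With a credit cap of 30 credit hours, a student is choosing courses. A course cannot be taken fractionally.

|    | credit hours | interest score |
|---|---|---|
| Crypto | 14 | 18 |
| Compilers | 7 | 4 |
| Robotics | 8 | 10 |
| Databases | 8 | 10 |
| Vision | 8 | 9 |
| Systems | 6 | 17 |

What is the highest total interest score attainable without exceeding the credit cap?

46

Take Robotics, Databases, Vision, and Systems: credit hours 8 + 8 + 8 + 6 = 30 ≤ 30, interest score 10 + 10 + 9 + 17 = 46.
No other feasible combination does better.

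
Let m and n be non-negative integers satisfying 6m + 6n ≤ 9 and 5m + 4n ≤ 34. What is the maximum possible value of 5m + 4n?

5

The continuous relaxation peaks at (1.5, 0) with value 7.50; rounding to a feasible lattice point costs some objective.
(m,n)=(1,0): 6·1+6·0=6≤9, 5·1+4·0=5≤34, objective 5.
(m,n)=(0,1): 6·0+6·1=6≤9, 5·0+4·1=4≤34, objective 4.
(m,n)=(0,0): 6·0+6·0=0≤9, 5·0+4·0=0≤34, objective 0.
No feasible integer point exceeds 5.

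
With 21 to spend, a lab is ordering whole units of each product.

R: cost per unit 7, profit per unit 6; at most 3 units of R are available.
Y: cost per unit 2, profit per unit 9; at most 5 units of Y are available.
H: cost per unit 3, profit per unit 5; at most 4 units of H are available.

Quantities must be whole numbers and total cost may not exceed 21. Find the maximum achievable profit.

Y has the best ratio (9/2); taking only Y gives at most 5×9 = 45 (stopped by the supply cap of 5).
Mixing does better — 5×Y and 3×H: cost 19 ≤ 21, profit 5·9 + 3·5 = 60.

60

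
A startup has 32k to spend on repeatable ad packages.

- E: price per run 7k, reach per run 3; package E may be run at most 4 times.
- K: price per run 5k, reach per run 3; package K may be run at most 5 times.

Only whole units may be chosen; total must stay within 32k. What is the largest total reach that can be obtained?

This is a bounded integer knapsack.
K has the best ratio (3/5); taking only K gives at most 5×3 = 15 (stopped by the supply cap of 5).
Mixing does better — 1×E and 5×K: price 32 ≤ 32, reach 1·3 + 5·3 = 18.

18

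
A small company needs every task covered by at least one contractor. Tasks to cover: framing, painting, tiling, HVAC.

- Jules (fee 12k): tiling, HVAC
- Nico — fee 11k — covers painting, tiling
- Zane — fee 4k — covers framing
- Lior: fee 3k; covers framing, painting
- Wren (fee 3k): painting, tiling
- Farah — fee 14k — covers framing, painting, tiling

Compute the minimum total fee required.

Choose Jules and Lior: together they cover framing, painting, tiling, HVAC — every task.
Total fee: 12 + 3 = 15.

15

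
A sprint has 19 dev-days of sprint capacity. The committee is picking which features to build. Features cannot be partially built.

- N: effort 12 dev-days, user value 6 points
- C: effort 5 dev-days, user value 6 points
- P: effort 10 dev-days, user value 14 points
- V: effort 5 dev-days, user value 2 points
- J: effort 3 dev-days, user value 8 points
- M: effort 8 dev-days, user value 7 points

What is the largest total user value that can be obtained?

Allowing fractional choices, the relaxed optimum would be about 28.9, but features are indivisible.
P + J: effort 10 + 3 = 13 ≤ 19, user value 14 + 8 = 22.
P + V + J: effort 10 + 5 + 3 = 18 ≤ 19, user value 14 + 2 + 8 = 24.
C + P + J: effort 5 + 10 + 3 = 18 ≤ 19, user value 6 + 14 + 8 = 28.
Best is C, P, and J with total user value 28.

28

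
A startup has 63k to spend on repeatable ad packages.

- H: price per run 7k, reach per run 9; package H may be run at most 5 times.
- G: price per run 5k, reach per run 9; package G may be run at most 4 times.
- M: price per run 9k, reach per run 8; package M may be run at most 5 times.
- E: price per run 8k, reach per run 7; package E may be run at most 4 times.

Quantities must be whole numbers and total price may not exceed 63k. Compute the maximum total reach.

5×H, 4×G, and 1×E: price 63 ≤ 63, reach 5·9 + 4·9 + 1·7 = 88.
5×H and 4×G: price 55 ≤ 63, reach 5·9 + 4·9 = 81.
Best is 88.

88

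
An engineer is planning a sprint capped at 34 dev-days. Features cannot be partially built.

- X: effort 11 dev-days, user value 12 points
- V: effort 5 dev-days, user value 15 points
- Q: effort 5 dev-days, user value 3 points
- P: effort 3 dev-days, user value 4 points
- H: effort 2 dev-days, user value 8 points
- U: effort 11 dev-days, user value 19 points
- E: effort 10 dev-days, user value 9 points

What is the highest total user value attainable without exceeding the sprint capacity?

Treat it as a binary knapsack problem.
Allowing fractional choices, the relaxed optimum would be about 59.8, but features are indivisible.
V + P + H + U + E: effort 5 + 3 + 2 + 11 + 10 = 31 ≤ 34, user value 15 + 4 + 8 + 19 + 9 = 55.
X + V + P + H + U: effort 11 + 5 + 3 + 2 + 11 = 32 ≤ 34, user value 12 + 15 + 4 + 8 + 19 = 58.
X + V + Q + H + U: effort 11 + 5 + 5 + 2 + 11 = 34 ≤ 34, user value 12 + 15 + 3 + 8 + 19 = 57.
Best is X, V, P, H, and U with total user value 58.

58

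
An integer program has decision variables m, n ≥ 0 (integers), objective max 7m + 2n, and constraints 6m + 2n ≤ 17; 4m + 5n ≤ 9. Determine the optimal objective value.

Relaxing integrality, the LP optimum is 15.75 at (m,n) = (2.25, 0), which is not an integer point.
(m,n)=(2,0) is feasible, giving 14.
(m,n)=(1,1) is feasible, giving 9.
No feasible integer point exceeds 14.

14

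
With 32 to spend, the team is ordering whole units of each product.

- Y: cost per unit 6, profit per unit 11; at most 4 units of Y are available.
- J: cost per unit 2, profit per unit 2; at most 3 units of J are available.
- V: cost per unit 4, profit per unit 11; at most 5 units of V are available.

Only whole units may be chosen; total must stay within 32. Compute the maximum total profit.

V has the best ratio (11/4); taking only V gives at most 5×11 = 55 (stopped by the supply cap of 5).
Mixing does better — 2×Y and 5×V: cost 32 ≤ 32, profit 2·11 + 5·11 = 77.

77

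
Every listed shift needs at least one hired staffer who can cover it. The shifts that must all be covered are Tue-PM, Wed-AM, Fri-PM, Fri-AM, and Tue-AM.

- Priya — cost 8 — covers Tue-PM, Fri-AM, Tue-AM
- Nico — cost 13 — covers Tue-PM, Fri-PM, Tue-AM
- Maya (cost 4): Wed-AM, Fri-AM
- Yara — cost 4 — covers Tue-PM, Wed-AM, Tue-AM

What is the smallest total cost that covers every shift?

Choose Nico and Maya: together they cover Tue-PM, Wed-AM, Fri-PM, Fri-AM, Tue-AM — every shift.
Total cost: 13 + 4 = 17.

17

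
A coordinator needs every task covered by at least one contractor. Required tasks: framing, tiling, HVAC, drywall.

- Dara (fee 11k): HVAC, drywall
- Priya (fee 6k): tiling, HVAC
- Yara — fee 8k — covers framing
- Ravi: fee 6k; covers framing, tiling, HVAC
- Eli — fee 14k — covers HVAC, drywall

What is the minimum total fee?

17

Choose Dara and Ravi: together they cover framing, tiling, HVAC, drywall — every task.
Total fee: 11 + 6 = 17.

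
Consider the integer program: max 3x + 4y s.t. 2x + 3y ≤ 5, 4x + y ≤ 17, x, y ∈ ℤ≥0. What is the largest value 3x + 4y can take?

(x,y)=(1,1) is feasible, giving 7.
(x,y)=(2,0) is feasible, giving 6.
(x,y)=(0,1) is feasible, giving 4.
The best lattice point is (1,1), giving 7.

7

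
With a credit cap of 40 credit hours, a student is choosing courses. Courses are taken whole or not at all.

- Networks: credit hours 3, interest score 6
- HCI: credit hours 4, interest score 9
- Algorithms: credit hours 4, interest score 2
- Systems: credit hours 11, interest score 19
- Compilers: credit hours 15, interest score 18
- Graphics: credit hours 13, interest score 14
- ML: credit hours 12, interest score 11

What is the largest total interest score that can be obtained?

Networks + HCI + Systems + Compilers: credit hours 3 + 4 + 11 + 15 = 33 ≤ 40, interest score 6 + 9 + 19 + 18 = 52.
HCI + Systems + Graphics + ML: credit hours 4 + 11 + 13 + 12 = 40 ≤ 40, interest score 9 + 19 + 14 + 11 = 53.
Networks + HCI + Algorithms + Systems + Compilers: credit hours 3 + 4 + 4 + 11 + 15 = 37 ≤ 40, interest score 6 + 9 + 2 + 19 + 18 = 54.
Best is Networks, HCI, Algorithms, Systems, and Compilers with total interest score 54.

54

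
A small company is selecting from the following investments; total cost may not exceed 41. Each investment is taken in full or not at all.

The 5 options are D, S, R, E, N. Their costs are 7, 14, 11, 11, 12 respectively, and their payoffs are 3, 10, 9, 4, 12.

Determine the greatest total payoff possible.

Allowing fractional choices, the relaxed optimum would be about 32.7, but investments are indivisible.
D + R + E + N: cost 7 + 11 + 11 + 12 = 41 ≤ 41, payoff 3 + 9 + 4 + 12 = 28.
S + R + N: cost 14 + 11 + 12 = 37 ≤ 41, payoff 10 + 9 + 12 = 31.
Best is S, R, and N with total payoff 31.

31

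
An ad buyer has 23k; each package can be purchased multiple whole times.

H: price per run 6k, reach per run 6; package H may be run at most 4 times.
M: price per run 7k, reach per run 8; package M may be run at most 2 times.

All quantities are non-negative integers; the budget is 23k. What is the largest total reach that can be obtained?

M has the best ratio (8/7); taking only M gives at most 2×8 = 16 (stopped by the supply cap of 2).
Mixing does better — 1×H and 2×M: price 20 ≤ 23, reach 1·6 + 2·8 = 22.

22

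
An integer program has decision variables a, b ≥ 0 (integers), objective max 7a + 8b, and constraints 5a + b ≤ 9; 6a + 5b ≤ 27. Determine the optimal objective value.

40

The continuous relaxation peaks at (0, 5.4) with value 43.20; rounding to a feasible lattice point costs some objective.
(a,b)=(0,5): 5·0+1·5=5≤9, 6·0+5·5=25≤27, objective 40.
(a,b)=(1,4): 5·1+1·4=9≤9, 6·1+5·4=26≤27, objective 39.
(a,b)=(0,4): 5·0+1·4=4≤9, 6·0+5·4=20≤27, objective 32.
No feasible integer point exceeds 40.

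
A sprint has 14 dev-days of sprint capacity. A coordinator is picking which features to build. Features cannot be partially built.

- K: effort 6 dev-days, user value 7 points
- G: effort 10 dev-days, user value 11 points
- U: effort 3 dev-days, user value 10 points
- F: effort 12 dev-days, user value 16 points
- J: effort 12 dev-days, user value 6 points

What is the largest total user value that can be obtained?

Allowing fractional choices, the relaxed optimum would be about 24.7, but features are indivisible.
G + U: effort 10 + 3 = 13 ≤ 14, user value 11 + 10 = 21.
K + U: effort 6 + 3 = 9 ≤ 14, user value 7 + 10 = 17.
F: effort 12 ≤ 14, user value 16.
Best is G and U with total user value 21.

21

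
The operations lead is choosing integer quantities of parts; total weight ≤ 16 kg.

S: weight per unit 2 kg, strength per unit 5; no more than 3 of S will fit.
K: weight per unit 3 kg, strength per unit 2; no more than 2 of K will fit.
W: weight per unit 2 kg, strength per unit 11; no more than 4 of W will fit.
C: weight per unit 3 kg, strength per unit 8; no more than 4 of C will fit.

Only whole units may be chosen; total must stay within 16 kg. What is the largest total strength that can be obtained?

Take 1×S, 4×W, and 2×C: weight 16 ≤ 16, strength 1·5 + 4·11 + 2·8 = 65.
W has the best ratio (11/2) and is taken to its limit of 4; remaining capacity is filled optimally with the others.

65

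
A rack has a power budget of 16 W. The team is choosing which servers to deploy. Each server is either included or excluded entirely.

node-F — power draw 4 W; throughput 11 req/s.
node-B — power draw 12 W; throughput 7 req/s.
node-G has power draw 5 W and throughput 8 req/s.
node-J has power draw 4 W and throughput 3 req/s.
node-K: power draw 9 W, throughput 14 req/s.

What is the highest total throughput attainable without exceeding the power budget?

25

node-F + node-G + node-J: power draw 4 + 5 + 4 = 13 ≤ 16, throughput 11 + 8 + 3 = 22.
node-F + node-K: power draw 4 + 9 = 13 ≤ 16, throughput 11 + 14 = 25.
node-G + node-K: power draw 5 + 9 = 14 ≤ 16, throughput 8 + 14 = 22.
Best is node-F and node-K with total throughput 25.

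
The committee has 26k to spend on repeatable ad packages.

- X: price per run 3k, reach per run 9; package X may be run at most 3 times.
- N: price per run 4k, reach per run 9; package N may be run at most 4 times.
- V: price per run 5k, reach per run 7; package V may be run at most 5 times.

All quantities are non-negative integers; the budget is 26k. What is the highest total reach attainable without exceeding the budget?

63

3×X and 4×N: price 25 ≤ 26, reach 3·9 + 4·9 = 63.
3×X, 3×N, and 1×V: price 26 ≤ 26, reach 3·9 + 3·9 + 1·7 = 61.
Best is 63.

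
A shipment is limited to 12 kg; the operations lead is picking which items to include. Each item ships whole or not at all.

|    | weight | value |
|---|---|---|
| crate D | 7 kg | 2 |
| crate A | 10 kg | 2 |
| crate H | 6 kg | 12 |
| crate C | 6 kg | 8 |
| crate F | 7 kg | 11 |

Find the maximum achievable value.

This is a 0-1 knapsack instance.
Take crate H and crate C: weight 6 + 6 = 12 ≤ 12, value 12 + 8 = 20.
No other feasible combination does better.

20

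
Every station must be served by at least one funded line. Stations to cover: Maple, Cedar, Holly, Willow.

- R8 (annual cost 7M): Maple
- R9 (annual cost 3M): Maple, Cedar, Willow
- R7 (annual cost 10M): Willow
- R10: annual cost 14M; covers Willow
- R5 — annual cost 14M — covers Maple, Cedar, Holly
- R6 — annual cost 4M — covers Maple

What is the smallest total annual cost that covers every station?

Choose R9 and R5: together they cover Maple, Cedar, Holly, Willow — every station.
Total annual cost: 3 + 14 = 17.
No cover costs less than 17.

17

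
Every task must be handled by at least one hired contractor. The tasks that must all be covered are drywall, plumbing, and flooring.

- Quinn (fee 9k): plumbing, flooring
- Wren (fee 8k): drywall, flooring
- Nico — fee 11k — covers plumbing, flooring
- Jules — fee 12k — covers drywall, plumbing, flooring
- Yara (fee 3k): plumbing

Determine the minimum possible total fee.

11

This is an integer covering problem.
Choose Wren and Yara: together they cover drywall, plumbing, flooring — every task.
Total fee: 8 + 3 = 11.
No cover costs less than 11.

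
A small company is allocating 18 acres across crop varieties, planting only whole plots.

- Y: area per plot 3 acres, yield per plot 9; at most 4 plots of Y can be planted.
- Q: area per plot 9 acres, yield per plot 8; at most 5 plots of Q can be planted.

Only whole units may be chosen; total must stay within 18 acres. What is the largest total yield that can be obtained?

Y has the best ratio (9/3); taking only Y gives at most 4×9 = 36 (stopped by the supply cap of 4).
Optimal: 4×Y: area 12 ≤ 18, yield 4·9 = 36.

36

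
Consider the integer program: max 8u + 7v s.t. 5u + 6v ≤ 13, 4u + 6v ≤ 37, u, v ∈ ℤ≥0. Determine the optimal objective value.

16

Relaxing integrality, the LP optimum is 20.80 at (u,v) = (2.6, 0), which is not an integer point.
(u,v)=(2,0) is feasible, giving 16.
(u,v)=(1,1) is feasible, giving 15.
(u,v)=(1,0) is feasible, giving 8.
No feasible integer point exceeds 16.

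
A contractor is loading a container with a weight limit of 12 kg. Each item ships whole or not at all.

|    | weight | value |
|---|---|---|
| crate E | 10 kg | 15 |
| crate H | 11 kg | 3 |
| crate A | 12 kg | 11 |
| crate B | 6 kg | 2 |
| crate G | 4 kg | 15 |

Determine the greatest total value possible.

Treat it as a binary knapsack problem.
Allowing fractional choices, the relaxed optimum would be about 27.0, but items are indivisible.
crate E: weight 10 ≤ 12, value 15.
crate B + crate G: weight 6 + 4 = 10 ≤ 12, value 2 + 15 = 17.
crate G: weight 4 ≤ 12, value 15.
Best is crate B and crate G with total value 17.

17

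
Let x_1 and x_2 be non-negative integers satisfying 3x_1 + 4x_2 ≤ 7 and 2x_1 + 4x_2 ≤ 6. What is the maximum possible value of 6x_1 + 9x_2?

(x_1,x_2)=(1,1): 3·1+4·1=7≤7, 2·1+4·1=6≤6, objective 15.
(x_1,x_2)=(2,0): 3·2+4·0=6≤7, 2·2+4·0=4≤6, objective 12.
No feasible integer point exceeds 15.

15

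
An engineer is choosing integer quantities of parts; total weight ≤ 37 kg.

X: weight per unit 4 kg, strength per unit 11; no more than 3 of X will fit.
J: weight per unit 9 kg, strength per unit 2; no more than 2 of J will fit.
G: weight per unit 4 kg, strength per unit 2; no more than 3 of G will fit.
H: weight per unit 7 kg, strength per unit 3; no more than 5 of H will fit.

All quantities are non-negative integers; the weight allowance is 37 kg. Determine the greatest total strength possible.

This is a bounded integer knapsack.
X has the best ratio (11/4); taking only X gives at most 3×11 = 33 (stopped by the supply cap of 3).
Mixing does better — 3×X, 1×G, and 3×H: weight 37 ≤ 37, strength 3·11 + 1·2 + 3·3 = 44.

44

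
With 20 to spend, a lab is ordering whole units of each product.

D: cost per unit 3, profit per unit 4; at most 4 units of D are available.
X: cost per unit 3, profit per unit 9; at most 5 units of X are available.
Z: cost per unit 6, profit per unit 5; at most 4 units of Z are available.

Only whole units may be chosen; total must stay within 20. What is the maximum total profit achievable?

X has the best ratio (9/3); taking only X gives at most 5×9 = 45 (stopped by the supply cap of 5).
Mixing does better — 1×D and 5×X: cost 18 ≤ 20, profit 1·4 + 5·9 = 49.

49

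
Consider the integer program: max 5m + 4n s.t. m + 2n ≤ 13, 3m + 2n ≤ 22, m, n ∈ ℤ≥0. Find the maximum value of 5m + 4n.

The continuous relaxation peaks at (4.5, 4.25) with value 39.50; rounding to a feasible lattice point costs some objective.
(m,n)=(6,2): 1·6+2·2=10≤13, 3·6+2·2=22≤22, objective 38.
(m,n)=(5,3): 1·5+2·3=11≤13, 3·5+2·3=21≤22, objective 37.
(m,n)=(4,4): 1·4+2·4=12≤13, 3·4+2·4=20≤22, objective 36.
No feasible integer point exceeds 38.

38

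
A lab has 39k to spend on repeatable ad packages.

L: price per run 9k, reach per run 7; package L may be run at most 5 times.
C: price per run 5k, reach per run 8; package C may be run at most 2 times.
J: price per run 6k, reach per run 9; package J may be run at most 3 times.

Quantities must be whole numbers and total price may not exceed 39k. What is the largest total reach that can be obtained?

50

This is a bounded integer knapsack.
1×L, 2×C, and 3×J: price 37 ≤ 39, reach 1·7 + 2·8 + 3·9 = 50.
2×C and 3×J: price 28 ≤ 39, reach 2·8 + 3·9 = 43.
Best is 50.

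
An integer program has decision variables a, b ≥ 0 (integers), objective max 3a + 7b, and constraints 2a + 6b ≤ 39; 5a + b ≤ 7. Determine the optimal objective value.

42

(a,b)=(0,6): 2·0+6·6=36≤39, 5·0+1·6=6≤7, objective 42.
(a,b)=(0,5): 2·0+6·5=30≤39, 5·0+1·5=5≤7, objective 35.
No feasible integer point exceeds 42.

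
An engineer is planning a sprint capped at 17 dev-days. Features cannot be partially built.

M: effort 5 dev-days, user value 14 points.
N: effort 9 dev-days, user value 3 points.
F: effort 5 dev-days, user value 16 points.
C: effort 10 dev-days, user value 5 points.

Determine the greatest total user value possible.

This is a 0-1 knapsack instance.
Take M and F: effort 5 + 5 = 10 ≤ 17, user value 14 + 16 = 30.
No other feasible combination does better.

30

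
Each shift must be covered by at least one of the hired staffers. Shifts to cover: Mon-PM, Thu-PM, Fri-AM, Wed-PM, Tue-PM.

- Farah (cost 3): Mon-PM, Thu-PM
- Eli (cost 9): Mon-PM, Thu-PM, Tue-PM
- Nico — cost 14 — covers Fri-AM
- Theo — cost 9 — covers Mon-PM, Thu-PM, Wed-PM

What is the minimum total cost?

32

This is a weighted set-cover instance.
Choose Eli, Nico, and Theo: together they cover Mon-PM, Thu-PM, Fri-AM, Wed-PM, Tue-PM — every shift.
Total cost: 9 + 14 + 9 = 32.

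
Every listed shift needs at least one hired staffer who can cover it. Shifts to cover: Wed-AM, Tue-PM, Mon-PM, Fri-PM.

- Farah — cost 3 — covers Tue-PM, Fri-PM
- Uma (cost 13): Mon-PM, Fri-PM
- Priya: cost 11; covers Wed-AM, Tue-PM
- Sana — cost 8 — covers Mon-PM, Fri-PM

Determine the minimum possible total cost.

19

This is an integer covering problem.
The greedy cost-per-new-shift heuristic would pick Farah, Sana, and Priya for 22, but a cheaper cover exists.
Choose Priya and Sana: together they cover Wed-AM, Tue-PM, Mon-PM, Fri-PM — every shift.
Total cost: 11 + 8 = 19.
No cover costs less than 19.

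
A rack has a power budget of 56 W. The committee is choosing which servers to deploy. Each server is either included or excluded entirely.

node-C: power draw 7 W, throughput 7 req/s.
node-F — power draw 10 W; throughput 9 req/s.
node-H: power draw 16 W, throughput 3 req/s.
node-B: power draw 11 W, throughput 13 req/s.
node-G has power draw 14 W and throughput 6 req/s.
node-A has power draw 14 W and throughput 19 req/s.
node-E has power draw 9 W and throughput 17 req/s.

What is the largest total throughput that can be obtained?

65

Treat it as a binary knapsack problem.
Allowing fractional choices, the relaxed optimum would be about 67.1, but servers are indivisible.
node-F + node-B + node-A + node-E: power draw 10 + 11 + 14 + 9 = 44 ≤ 56, throughput 9 + 13 + 19 + 17 = 58.
node-C + node-B + node-G + node-A + node-E: power draw 7 + 11 + 14 + 14 + 9 = 55 ≤ 56, throughput 7 + 13 + 6 + 19 + 17 = 62.
node-C + node-F + node-B + node-A + node-E: power draw 7 + 10 + 11 + 14 + 9 = 51 ≤ 56, throughput 7 + 9 + 13 + 19 + 17 = 65.
Best is node-C, node-F, node-B, node-A, and node-E with total throughput 65.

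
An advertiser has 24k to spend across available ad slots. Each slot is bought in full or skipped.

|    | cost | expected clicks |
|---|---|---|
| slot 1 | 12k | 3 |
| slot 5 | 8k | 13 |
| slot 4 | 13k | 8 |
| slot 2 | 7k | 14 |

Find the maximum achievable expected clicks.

slot 5 + slot 2: cost 8 + 7 = 15 ≤ 24, expected clicks 13 + 14 = 27.
slot 4 + slot 2: cost 13 + 7 = 20 ≤ 24, expected clicks 8 + 14 = 22.
Best is slot 5 and slot 2 with total expected clicks 27.

27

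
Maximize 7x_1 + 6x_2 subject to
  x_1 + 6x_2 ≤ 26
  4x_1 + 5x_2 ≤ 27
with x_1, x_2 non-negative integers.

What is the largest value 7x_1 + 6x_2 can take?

(x_1,x_2)=(6,0) is feasible, giving 42.
(x_1,x_2)=(5,1) is feasible, giving 41.
Maximum is 42 at (x_1,x_2)=(6,0).

42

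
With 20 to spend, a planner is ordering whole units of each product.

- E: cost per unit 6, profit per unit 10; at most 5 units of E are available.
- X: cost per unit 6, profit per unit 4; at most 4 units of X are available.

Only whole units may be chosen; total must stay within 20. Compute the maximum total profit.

30

Take 3×E: cost 18 ≤ 20, profit 3·10 = 30.
No other integer combination yields more.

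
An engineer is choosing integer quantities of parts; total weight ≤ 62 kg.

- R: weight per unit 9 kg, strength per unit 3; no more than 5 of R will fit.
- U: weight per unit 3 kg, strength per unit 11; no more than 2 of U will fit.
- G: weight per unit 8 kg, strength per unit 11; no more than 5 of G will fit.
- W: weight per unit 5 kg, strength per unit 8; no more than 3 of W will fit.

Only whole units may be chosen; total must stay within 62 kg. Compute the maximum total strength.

101

2×U, 5×G, and 3×W: weight 61 ≤ 62, strength 2·11 + 5·11 + 3·8 = 101.
2×U, 5×G, and 2×W: weight 56 ≤ 62, strength 2·11 + 5·11 + 2·8 = 93.
Best is 101.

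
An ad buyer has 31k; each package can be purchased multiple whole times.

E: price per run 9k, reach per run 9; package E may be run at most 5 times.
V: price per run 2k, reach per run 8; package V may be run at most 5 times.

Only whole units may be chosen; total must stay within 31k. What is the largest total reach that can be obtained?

Take 2×E and 5×V: price 28 ≤ 31, reach 2·9 + 5·8 = 58.
V has the best ratio (8/2) and is taken to its limit of 5; remaining capacity is filled optimally with the others.

58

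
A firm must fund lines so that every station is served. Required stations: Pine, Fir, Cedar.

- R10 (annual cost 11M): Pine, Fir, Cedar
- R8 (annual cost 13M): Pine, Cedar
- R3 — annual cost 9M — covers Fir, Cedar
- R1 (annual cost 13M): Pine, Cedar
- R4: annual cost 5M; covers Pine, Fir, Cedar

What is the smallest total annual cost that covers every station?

5

R4 alone covers Pine, Fir, Cedar — every station.
Total annual cost: 5.
No cover costs less than 5.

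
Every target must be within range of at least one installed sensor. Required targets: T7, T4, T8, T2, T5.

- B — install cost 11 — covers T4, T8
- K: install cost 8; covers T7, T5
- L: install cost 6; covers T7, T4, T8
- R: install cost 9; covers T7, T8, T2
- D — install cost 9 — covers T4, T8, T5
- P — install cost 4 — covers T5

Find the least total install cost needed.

18

This is an integer covering problem.
Choose R and D: together they cover T7, T4, T8, T2, T5 — every target.
Total install cost: 9 + 9 = 18.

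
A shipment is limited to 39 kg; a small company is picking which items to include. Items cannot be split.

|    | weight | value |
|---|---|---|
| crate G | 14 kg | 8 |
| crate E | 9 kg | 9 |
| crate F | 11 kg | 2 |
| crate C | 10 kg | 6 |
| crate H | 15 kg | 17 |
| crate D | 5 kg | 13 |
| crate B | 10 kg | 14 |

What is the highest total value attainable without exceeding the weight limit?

crate H + crate D + crate B: weight 15 + 5 + 10 = 30 ≤ 39, value 17 + 13 + 14 = 44.
crate E + crate H + crate D + crate B: weight 9 + 15 + 5 + 10 = 39 ≤ 39, value 9 + 17 + 13 + 14 = 53.
crate E + crate C + crate H + crate D: weight 9 + 10 + 15 + 5 = 39 ≤ 39, value 9 + 6 + 17 + 13 = 45.
Best is crate E, crate H, crate D, and crate B with total value 53.

53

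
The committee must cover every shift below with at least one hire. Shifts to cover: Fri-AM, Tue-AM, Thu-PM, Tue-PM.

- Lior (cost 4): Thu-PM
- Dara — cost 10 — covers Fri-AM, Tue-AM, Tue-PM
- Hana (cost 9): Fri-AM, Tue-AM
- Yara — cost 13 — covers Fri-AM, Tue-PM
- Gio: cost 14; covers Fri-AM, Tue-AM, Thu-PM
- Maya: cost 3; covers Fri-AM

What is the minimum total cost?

14

The greedy cost-per-new-shift heuristic would pick Maya, Lior, and Dara for 17, but a cheaper cover exists.
Choose Lior and Dara: together they cover Fri-AM, Tue-AM, Thu-PM, Tue-PM — every shift.
Total cost: 4 + 10 = 14.
No cover costs less than 14.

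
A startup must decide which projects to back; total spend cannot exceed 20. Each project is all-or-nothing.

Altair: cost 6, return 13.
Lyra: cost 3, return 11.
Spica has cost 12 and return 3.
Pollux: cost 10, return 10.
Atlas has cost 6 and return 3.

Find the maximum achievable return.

34

Allowing fractional choices, the relaxed optimum would be about 34.5, but projects are indivisible.
Altair + Lyra + Pollux: cost 6 + 3 + 10 = 19 ≤ 20, return 13 + 11 + 10 = 34.
Altair + Lyra: cost 6 + 3 = 9 ≤ 20, return 13 + 11 = 24.
Altair + Lyra + Atlas: cost 6 + 3 + 6 = 15 ≤ 20, return 13 + 11 + 3 = 27.
Best is Altair, Lyra, and Pollux with total return 34.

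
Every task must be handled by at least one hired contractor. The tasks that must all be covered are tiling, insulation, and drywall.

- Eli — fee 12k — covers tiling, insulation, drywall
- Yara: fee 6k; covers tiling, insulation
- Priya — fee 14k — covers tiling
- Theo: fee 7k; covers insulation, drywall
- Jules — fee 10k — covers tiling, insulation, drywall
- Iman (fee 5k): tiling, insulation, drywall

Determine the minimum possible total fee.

5

Iman alone covers tiling, insulation, drywall — every task.
Total fee: 5.
No cover costs less than 5.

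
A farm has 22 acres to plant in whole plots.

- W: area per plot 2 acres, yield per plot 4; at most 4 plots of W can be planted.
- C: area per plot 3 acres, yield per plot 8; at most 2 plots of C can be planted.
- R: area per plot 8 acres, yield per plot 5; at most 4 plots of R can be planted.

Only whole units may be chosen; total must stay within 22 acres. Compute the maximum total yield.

37

C has the best ratio (8/3); taking only C gives at most 2×8 = 16 (stopped by the supply cap of 2).
Mixing does better — 4×W, 2×C, and 1×R: area 22 ≤ 22, yield 4·4 + 2·8 + 1·5 = 37.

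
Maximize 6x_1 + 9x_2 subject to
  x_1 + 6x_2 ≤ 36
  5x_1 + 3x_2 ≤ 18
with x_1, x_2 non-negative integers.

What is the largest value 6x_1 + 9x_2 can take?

(x_1,x_2)=(0,6): 1·0+6·6=36≤36, 5·0+3·6=18≤18, objective 54.
(x_1,x_2)=(0,5): 1·0+6·5=30≤36, 5·0+3·5=15≤18, objective 45.
No feasible integer point exceeds 54.

54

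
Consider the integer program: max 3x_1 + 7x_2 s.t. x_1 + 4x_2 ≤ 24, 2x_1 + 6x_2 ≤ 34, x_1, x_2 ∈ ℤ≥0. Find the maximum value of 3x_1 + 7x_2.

51

(x_1,x_2)=(17,0): 1·17+4·0=17≤24, 2·17+6·0=34≤34, objective 51.
(x_1,x_2)=(16,0): 1·16+4·0=16≤24, 2·16+6·0=32≤34, objective 48.
No feasible integer point exceeds 51.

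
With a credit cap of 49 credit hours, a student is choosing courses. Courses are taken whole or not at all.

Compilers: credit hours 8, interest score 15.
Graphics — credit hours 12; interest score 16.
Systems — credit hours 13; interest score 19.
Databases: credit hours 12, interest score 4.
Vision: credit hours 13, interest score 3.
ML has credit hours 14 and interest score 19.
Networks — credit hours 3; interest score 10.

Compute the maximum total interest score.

Graphics + Systems + ML + Networks: credit hours 12 + 13 + 14 + 3 = 42 ≤ 49, interest score 16 + 19 + 19 + 10 = 64.
Compilers + Graphics + Systems + ML: credit hours 8 + 12 + 13 + 14 = 47 ≤ 49, interest score 15 + 16 + 19 + 19 = 69.
Best is Compilers, Graphics, Systems, and ML with total interest score 69.

69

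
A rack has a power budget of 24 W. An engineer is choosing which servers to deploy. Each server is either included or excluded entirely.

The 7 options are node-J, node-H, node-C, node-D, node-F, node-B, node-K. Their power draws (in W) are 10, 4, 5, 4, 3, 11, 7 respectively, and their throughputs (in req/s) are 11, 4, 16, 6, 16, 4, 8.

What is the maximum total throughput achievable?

node-H + node-C + node-D + node-F + node-K: power draw 4 + 5 + 4 + 3 + 7 = 23 ≤ 24, throughput 4 + 16 + 6 + 16 + 8 = 50.
node-J + node-C + node-D + node-F: power draw 10 + 5 + 4 + 3 = 22 ≤ 24, throughput 11 + 16 + 6 + 16 = 49.
Best is node-H, node-C, node-D, node-F, and node-K with total throughput 50.

50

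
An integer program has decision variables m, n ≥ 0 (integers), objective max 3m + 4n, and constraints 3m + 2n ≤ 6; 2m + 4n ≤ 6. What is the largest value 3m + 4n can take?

(m,n)=(1,1) is feasible, giving 7.
(m,n)=(2,0) is feasible, giving 6.
(m,n)=(0,1) is feasible, giving 4.
(m,n)=(1,0) is feasible, giving 3.
Maximum is 7 at (m,n)=(1,1).

7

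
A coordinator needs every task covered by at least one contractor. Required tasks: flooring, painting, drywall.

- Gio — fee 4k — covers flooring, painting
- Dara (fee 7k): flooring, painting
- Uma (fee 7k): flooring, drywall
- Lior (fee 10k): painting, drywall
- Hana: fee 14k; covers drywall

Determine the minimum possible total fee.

11

Choose Gio and Uma: together they cover flooring, painting, drywall — every task.
Total fee: 4 + 7 = 11.
No cover costs less than 11.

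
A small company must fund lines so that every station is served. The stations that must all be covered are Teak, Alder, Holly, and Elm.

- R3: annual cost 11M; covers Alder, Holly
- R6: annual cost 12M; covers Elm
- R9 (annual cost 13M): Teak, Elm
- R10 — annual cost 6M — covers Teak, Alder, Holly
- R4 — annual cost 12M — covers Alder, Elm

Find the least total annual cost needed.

18

This is an integer covering problem.
Choose R6 and R10: together they cover Teak, Alder, Holly, Elm — every station.
Total annual cost: 12 + 6 = 18.
No cover costs less than 18.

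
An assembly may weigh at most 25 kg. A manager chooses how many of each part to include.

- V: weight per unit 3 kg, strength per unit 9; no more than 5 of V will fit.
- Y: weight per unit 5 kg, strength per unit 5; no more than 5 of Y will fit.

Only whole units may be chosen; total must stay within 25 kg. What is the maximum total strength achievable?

V has the best ratio (9/3); taking only V gives at most 5×9 = 45 (stopped by the supply cap of 5).
Mixing does better — 5×V and 2×Y: weight 25 ≤ 25, strength 5·9 + 2·5 = 55.

55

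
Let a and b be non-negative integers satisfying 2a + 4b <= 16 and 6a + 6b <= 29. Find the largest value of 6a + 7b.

The continuous relaxation peaks at (1.67, 3.17) with value 32.17; rounding to a feasible lattice point costs some objective.
(a,b)=(0,4): 2·0+4·4=16≤16, 6·0+6·4=24≤29, objective 28.
(a,b)=(1,3): 2·1+4·3=14≤16, 6·1+6·3=24≤29, objective 27.
(a,b)=(2,2): 2·2+4·2=12≤16, 6·2+6·2=24≤29, objective 26.
Maximum is 28 at (a,b)=(0,4).

28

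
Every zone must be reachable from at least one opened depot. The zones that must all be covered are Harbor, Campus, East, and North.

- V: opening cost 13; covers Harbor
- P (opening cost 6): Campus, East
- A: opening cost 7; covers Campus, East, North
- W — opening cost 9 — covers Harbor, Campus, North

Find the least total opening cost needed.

15

The greedy cost-per-new-zone heuristic would pick A and W for 16, but a cheaper cover exists.
Choose P and W: together they cover Harbor, Campus, East, North — every zone.
Total opening cost: 6 + 9 = 15.
No cover costs less than 15.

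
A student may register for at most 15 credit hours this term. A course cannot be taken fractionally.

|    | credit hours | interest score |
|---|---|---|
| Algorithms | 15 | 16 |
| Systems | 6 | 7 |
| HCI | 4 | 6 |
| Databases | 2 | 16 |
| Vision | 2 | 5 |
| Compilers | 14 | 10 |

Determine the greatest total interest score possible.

Take Systems, HCI, Databases, and Vision: credit hours 6 + 4 + 2 + 2 = 14 ≤ 15, interest score 7 + 6 + 16 + 5 = 34.
No other feasible combination does better.

34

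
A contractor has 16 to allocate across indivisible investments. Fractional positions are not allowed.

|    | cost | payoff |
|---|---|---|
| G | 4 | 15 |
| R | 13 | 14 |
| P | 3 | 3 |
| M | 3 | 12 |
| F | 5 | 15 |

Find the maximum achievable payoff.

Treat it as a binary knapsack problem.
G + P + F: cost 4 + 3 + 5 = 12 ≤ 16, payoff 15 + 3 + 15 = 33.
G + P + M + F: cost 4 + 3 + 3 + 5 = 15 ≤ 16, payoff 15 + 3 + 12 + 15 = 45.
G + M + F: cost 4 + 3 + 5 = 12 ≤ 16, payoff 15 + 12 + 15 = 42.
Best is G, P, M, and F with total payoff 45.

45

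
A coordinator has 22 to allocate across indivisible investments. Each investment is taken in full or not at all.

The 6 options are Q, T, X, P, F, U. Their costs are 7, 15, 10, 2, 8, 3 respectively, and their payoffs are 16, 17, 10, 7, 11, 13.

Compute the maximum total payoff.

47

Treat it as a binary knapsack problem.
Allowing fractional choices, the relaxed optimum would be about 49.3, but investments are indivisible.
Q + P + F + U: cost 7 + 2 + 8 + 3 = 20 ≤ 22, payoff 16 + 7 + 11 + 13 = 47.
Q + X + P + U: cost 7 + 10 + 2 + 3 = 22 ≤ 22, payoff 16 + 10 + 7 + 13 = 46.
Best is Q, P, F, and U with total payoff 47.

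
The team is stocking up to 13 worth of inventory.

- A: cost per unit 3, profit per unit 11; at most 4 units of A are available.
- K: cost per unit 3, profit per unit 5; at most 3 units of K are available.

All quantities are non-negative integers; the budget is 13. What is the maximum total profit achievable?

44

This is a bounded integer knapsack.
Take 4×A: cost 12 ≤ 13, profit 4·11 = 44.
A has the best ratio (11/3) and is taken to its limit of 4; remaining capacity is filled optimally with the others.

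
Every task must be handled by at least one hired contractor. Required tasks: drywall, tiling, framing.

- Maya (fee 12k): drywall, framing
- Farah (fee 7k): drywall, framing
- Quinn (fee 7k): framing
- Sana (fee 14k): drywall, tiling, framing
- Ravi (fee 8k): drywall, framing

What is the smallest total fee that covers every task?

14

The greedy cost-per-new-task heuristic would pick Farah and Sana for 21, but a cheaper cover exists.
Sana alone covers drywall, tiling, framing — every task.
Total fee: 14.
No cover costs less than 14.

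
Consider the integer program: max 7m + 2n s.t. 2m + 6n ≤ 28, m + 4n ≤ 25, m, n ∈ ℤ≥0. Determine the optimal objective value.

98

(m,n)=(14,0): 2·14+6·0=28≤28, 1·14+4·0=14≤25, objective 98.
(m,n)=(13,0): 2·13+6·0=26≤28, 1·13+4·0=13≤25, objective 91.
No feasible integer point exceeds 98.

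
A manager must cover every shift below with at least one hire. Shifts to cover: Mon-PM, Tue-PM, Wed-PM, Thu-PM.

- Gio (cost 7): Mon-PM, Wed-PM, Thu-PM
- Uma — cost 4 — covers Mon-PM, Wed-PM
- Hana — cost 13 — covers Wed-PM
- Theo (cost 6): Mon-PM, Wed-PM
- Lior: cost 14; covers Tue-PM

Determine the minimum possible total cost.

21

This is a weighted set-cover instance.
The greedy cost-per-new-shift heuristic would pick Uma, Gio, and Lior for 25, but a cheaper cover exists.
Choose Gio and Lior: together they cover Mon-PM, Tue-PM, Wed-PM, Thu-PM — every shift.
Total cost: 7 + 14 = 21.
No cover costs less than 21.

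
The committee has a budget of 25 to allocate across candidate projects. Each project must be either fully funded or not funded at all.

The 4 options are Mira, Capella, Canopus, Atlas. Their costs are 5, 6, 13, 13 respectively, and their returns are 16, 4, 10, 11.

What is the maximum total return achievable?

Allowing fractional choices, the relaxed optimum would be about 32.4, but projects are indivisible.
Mira + Capella + Atlas: cost 5 + 6 + 13 = 24 ≤ 25, return 16 + 4 + 11 = 31.
Mira + Atlas: cost 5 + 13 = 18 ≤ 25, return 16 + 11 = 27.
Mira + Capella + Canopus: cost 5 + 6 + 13 = 24 ≤ 25, return 16 + 4 + 10 = 30.
Best is Mira, Capella, and Atlas with total return 31.

31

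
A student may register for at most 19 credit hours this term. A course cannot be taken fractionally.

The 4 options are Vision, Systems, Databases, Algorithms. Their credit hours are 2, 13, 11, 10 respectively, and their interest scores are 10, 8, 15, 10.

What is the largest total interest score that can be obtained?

Allowing fractional choices, the relaxed optimum would be about 31.0, but courses are indivisible.
Vision + Databases: credit hours 2 + 11 = 13 ≤ 19, interest score 10 + 15 = 25.
Vision + Algorithms: credit hours 2 + 10 = 12 ≤ 19, interest score 10 + 10 = 20.
Best is Vision and Databases with total interest score 25.

25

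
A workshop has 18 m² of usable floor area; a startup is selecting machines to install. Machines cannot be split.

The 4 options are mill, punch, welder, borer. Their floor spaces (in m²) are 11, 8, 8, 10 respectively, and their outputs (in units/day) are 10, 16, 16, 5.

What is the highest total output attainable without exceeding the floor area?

32

Allowing fractional choices, the relaxed optimum would be about 33.8, but machines are indivisible.
punch + borer: floor space 8 + 10 = 18 ≤ 18, output 16 + 5 = 21.
welder + borer: floor space 8 + 10 = 18 ≤ 18, output 16 + 5 = 21.
punch + welder: floor space 8 + 8 = 16 ≤ 18, output 16 + 16 = 32.
Best is punch and welder with total output 32.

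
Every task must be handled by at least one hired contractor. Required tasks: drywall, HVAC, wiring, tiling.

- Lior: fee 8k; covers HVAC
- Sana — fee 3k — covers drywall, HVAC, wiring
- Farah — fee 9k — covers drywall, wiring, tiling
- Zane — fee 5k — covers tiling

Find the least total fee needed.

8

Choose Sana and Zane: together they cover drywall, HVAC, wiring, tiling — every task.
Total fee: 3 + 5 = 8.
No cover costs less than 8.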